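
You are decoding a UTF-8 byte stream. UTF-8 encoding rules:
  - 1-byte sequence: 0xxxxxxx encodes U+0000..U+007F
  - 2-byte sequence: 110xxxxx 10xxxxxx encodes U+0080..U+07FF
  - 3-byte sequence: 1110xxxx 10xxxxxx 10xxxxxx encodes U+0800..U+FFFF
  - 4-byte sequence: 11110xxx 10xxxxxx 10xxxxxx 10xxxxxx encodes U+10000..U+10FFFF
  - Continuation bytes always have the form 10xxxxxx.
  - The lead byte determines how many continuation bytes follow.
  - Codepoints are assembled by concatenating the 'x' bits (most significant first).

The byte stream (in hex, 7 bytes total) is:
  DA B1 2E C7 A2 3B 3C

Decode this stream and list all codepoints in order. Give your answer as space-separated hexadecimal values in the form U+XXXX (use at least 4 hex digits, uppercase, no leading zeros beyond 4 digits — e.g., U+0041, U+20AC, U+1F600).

Byte[0]=DA: 2-byte lead, need 1 cont bytes. acc=0x1A
Byte[1]=B1: continuation. acc=(acc<<6)|0x31=0x6B1
Completed: cp=U+06B1 (starts at byte 0)
Byte[2]=2E: 1-byte ASCII. cp=U+002E
Byte[3]=C7: 2-byte lead, need 1 cont bytes. acc=0x7
Byte[4]=A2: continuation. acc=(acc<<6)|0x22=0x1E2
Completed: cp=U+01E2 (starts at byte 3)
Byte[5]=3B: 1-byte ASCII. cp=U+003B
Byte[6]=3C: 1-byte ASCII. cp=U+003C

Answer: U+06B1 U+002E U+01E2 U+003B U+003C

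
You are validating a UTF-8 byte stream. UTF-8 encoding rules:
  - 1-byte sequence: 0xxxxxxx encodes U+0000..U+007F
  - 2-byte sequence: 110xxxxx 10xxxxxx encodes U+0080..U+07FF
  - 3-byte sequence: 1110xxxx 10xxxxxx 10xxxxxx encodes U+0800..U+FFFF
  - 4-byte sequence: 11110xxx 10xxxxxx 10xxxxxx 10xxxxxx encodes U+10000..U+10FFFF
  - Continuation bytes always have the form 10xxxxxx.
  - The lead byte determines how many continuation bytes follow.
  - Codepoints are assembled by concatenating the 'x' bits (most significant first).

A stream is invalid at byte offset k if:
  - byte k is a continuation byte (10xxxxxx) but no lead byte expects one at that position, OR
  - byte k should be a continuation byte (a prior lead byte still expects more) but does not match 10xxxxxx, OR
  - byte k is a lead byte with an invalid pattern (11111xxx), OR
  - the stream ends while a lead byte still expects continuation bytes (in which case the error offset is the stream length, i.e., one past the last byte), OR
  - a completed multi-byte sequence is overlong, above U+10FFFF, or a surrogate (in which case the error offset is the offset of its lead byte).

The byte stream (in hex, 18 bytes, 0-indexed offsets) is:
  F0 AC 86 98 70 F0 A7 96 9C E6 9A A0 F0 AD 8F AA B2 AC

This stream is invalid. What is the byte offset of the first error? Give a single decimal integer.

Answer: 16

Derivation:
Byte[0]=F0: 4-byte lead, need 3 cont bytes. acc=0x0
Byte[1]=AC: continuation. acc=(acc<<6)|0x2C=0x2C
Byte[2]=86: continuation. acc=(acc<<6)|0x06=0xB06
Byte[3]=98: continuation. acc=(acc<<6)|0x18=0x2C198
Completed: cp=U+2C198 (starts at byte 0)
Byte[4]=70: 1-byte ASCII. cp=U+0070
Byte[5]=F0: 4-byte lead, need 3 cont bytes. acc=0x0
Byte[6]=A7: continuation. acc=(acc<<6)|0x27=0x27
Byte[7]=96: continuation. acc=(acc<<6)|0x16=0x9D6
Byte[8]=9C: continuation. acc=(acc<<6)|0x1C=0x2759C
Completed: cp=U+2759C (starts at byte 5)
Byte[9]=E6: 3-byte lead, need 2 cont bytes. acc=0x6
Byte[10]=9A: continuation. acc=(acc<<6)|0x1A=0x19A
Byte[11]=A0: continuation. acc=(acc<<6)|0x20=0x66A0
Completed: cp=U+66A0 (starts at byte 9)
Byte[12]=F0: 4-byte lead, need 3 cont bytes. acc=0x0
Byte[13]=AD: continuation. acc=(acc<<6)|0x2D=0x2D
Byte[14]=8F: continuation. acc=(acc<<6)|0x0F=0xB4F
Byte[15]=AA: continuation. acc=(acc<<6)|0x2A=0x2D3EA
Completed: cp=U+2D3EA (starts at byte 12)
Byte[16]=B2: INVALID lead byte (not 0xxx/110x/1110/11110)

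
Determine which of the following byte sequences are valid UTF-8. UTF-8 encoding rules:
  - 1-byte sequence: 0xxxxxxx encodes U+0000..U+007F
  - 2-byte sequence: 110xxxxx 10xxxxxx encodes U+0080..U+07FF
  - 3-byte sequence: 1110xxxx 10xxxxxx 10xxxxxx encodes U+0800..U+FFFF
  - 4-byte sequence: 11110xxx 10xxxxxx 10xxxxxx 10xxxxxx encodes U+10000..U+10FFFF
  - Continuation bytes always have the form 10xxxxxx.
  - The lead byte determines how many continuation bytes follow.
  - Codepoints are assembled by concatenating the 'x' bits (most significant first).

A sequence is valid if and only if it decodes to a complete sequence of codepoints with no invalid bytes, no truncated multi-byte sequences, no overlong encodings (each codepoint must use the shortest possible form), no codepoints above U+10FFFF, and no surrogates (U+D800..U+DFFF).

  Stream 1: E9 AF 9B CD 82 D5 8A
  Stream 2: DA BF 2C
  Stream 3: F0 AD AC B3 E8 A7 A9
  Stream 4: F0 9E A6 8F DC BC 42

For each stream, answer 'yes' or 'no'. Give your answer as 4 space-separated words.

Stream 1: decodes cleanly. VALID
Stream 2: decodes cleanly. VALID
Stream 3: decodes cleanly. VALID
Stream 4: decodes cleanly. VALID

Answer: yes yes yes yes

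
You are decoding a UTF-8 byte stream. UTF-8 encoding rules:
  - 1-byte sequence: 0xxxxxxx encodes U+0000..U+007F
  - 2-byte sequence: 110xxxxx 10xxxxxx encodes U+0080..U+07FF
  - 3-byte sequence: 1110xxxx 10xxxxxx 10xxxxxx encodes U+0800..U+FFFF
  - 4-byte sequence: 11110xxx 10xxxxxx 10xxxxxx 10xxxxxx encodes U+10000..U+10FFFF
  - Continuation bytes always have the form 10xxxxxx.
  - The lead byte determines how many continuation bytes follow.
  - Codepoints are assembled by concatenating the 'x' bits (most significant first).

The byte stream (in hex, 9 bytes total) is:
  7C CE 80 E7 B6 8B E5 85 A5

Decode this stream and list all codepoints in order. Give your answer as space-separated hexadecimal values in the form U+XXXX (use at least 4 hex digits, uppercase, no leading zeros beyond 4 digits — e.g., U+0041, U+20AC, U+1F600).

Byte[0]=7C: 1-byte ASCII. cp=U+007C
Byte[1]=CE: 2-byte lead, need 1 cont bytes. acc=0xE
Byte[2]=80: continuation. acc=(acc<<6)|0x00=0x380
Completed: cp=U+0380 (starts at byte 1)
Byte[3]=E7: 3-byte lead, need 2 cont bytes. acc=0x7
Byte[4]=B6: continuation. acc=(acc<<6)|0x36=0x1F6
Byte[5]=8B: continuation. acc=(acc<<6)|0x0B=0x7D8B
Completed: cp=U+7D8B (starts at byte 3)
Byte[6]=E5: 3-byte lead, need 2 cont bytes. acc=0x5
Byte[7]=85: continuation. acc=(acc<<6)|0x05=0x145
Byte[8]=A5: continuation. acc=(acc<<6)|0x25=0x5165
Completed: cp=U+5165 (starts at byte 6)

Answer: U+007C U+0380 U+7D8B U+5165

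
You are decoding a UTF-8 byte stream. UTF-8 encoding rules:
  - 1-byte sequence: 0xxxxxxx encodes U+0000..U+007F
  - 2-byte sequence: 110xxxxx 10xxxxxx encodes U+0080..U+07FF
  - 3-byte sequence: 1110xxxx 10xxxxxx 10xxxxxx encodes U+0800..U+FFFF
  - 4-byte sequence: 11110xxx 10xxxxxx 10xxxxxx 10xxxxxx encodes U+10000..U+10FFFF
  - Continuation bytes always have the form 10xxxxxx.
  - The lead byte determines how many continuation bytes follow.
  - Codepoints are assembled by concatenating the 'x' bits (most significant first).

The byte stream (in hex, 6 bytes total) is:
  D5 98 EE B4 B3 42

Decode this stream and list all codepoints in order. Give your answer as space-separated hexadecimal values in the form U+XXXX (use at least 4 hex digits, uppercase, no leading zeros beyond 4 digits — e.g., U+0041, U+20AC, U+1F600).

Answer: U+0558 U+ED33 U+0042

Derivation:
Byte[0]=D5: 2-byte lead, need 1 cont bytes. acc=0x15
Byte[1]=98: continuation. acc=(acc<<6)|0x18=0x558
Completed: cp=U+0558 (starts at byte 0)
Byte[2]=EE: 3-byte lead, need 2 cont bytes. acc=0xE
Byte[3]=B4: continuation. acc=(acc<<6)|0x34=0x3B4
Byte[4]=B3: continuation. acc=(acc<<6)|0x33=0xED33
Completed: cp=U+ED33 (starts at byte 2)
Byte[5]=42: 1-byte ASCII. cp=U+0042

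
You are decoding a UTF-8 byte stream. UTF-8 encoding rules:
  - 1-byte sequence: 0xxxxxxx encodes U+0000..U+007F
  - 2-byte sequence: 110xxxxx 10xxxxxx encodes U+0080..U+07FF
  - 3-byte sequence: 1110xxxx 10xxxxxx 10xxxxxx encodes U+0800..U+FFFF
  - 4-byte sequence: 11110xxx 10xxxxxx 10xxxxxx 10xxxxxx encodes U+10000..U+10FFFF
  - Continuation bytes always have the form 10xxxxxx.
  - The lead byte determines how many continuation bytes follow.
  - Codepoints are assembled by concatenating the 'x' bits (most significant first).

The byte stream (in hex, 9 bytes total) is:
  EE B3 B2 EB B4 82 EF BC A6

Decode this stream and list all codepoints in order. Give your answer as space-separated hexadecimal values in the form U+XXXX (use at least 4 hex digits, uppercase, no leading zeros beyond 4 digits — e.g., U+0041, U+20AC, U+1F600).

Byte[0]=EE: 3-byte lead, need 2 cont bytes. acc=0xE
Byte[1]=B3: continuation. acc=(acc<<6)|0x33=0x3B3
Byte[2]=B2: continuation. acc=(acc<<6)|0x32=0xECF2
Completed: cp=U+ECF2 (starts at byte 0)
Byte[3]=EB: 3-byte lead, need 2 cont bytes. acc=0xB
Byte[4]=B4: continuation. acc=(acc<<6)|0x34=0x2F4
Byte[5]=82: continuation. acc=(acc<<6)|0x02=0xBD02
Completed: cp=U+BD02 (starts at byte 3)
Byte[6]=EF: 3-byte lead, need 2 cont bytes. acc=0xF
Byte[7]=BC: continuation. acc=(acc<<6)|0x3C=0x3FC
Byte[8]=A6: continuation. acc=(acc<<6)|0x26=0xFF26
Completed: cp=U+FF26 (starts at byte 6)

Answer: U+ECF2 U+BD02 U+FF26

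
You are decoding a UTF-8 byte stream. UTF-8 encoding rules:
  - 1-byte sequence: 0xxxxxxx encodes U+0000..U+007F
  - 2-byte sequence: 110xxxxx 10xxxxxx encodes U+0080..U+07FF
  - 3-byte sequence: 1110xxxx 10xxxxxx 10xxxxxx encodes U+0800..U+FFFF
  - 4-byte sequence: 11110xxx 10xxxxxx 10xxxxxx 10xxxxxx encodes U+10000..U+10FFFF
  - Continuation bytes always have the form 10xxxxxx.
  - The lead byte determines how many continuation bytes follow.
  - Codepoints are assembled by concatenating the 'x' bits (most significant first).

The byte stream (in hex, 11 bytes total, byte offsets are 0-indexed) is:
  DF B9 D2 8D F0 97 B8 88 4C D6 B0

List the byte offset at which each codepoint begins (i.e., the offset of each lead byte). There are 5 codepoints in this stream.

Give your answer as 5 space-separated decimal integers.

Answer: 0 2 4 8 9

Derivation:
Byte[0]=DF: 2-byte lead, need 1 cont bytes. acc=0x1F
Byte[1]=B9: continuation. acc=(acc<<6)|0x39=0x7F9
Completed: cp=U+07F9 (starts at byte 0)
Byte[2]=D2: 2-byte lead, need 1 cont bytes. acc=0x12
Byte[3]=8D: continuation. acc=(acc<<6)|0x0D=0x48D
Completed: cp=U+048D (starts at byte 2)
Byte[4]=F0: 4-byte lead, need 3 cont bytes. acc=0x0
Byte[5]=97: continuation. acc=(acc<<6)|0x17=0x17
Byte[6]=B8: continuation. acc=(acc<<6)|0x38=0x5F8
Byte[7]=88: continuation. acc=(acc<<6)|0x08=0x17E08
Completed: cp=U+17E08 (starts at byte 4)
Byte[8]=4C: 1-byte ASCII. cp=U+004C
Byte[9]=D6: 2-byte lead, need 1 cont bytes. acc=0x16
Byte[10]=B0: continuation. acc=(acc<<6)|0x30=0x5B0
Completed: cp=U+05B0 (starts at byte 9)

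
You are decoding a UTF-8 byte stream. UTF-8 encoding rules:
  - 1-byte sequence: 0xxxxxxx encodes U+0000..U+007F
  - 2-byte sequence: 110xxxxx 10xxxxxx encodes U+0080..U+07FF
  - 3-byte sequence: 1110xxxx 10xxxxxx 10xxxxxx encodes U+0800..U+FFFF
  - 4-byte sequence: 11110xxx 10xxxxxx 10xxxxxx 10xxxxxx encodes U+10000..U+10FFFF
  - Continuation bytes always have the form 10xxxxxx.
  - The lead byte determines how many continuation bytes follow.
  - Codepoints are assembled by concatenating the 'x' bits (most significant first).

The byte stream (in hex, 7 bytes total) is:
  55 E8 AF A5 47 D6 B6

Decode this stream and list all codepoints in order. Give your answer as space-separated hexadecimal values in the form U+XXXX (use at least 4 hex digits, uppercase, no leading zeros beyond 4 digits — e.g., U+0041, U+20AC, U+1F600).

Answer: U+0055 U+8BE5 U+0047 U+05B6

Derivation:
Byte[0]=55: 1-byte ASCII. cp=U+0055
Byte[1]=E8: 3-byte lead, need 2 cont bytes. acc=0x8
Byte[2]=AF: continuation. acc=(acc<<6)|0x2F=0x22F
Byte[3]=A5: continuation. acc=(acc<<6)|0x25=0x8BE5
Completed: cp=U+8BE5 (starts at byte 1)
Byte[4]=47: 1-byte ASCII. cp=U+0047
Byte[5]=D6: 2-byte lead, need 1 cont bytes. acc=0x16
Byte[6]=B6: continuation. acc=(acc<<6)|0x36=0x5B6
Completed: cp=U+05B6 (starts at byte 5)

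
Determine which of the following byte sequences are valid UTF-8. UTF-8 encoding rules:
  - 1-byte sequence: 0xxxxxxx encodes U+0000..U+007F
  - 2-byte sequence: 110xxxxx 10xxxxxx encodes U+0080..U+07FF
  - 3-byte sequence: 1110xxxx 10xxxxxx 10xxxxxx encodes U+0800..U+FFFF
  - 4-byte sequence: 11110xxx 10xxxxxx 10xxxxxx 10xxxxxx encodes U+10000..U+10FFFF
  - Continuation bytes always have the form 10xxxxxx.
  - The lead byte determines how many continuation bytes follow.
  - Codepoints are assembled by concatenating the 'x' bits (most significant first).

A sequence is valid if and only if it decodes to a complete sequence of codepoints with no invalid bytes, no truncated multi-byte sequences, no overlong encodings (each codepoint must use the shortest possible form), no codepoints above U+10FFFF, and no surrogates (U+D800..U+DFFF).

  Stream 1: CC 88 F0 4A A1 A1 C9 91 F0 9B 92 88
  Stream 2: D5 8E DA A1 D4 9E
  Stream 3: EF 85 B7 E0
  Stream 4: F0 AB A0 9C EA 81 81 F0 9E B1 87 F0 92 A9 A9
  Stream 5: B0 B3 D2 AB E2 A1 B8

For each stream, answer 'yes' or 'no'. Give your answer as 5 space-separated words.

Stream 1: error at byte offset 3. INVALID
Stream 2: decodes cleanly. VALID
Stream 3: error at byte offset 4. INVALID
Stream 4: decodes cleanly. VALID
Stream 5: error at byte offset 0. INVALID

Answer: no yes no yes no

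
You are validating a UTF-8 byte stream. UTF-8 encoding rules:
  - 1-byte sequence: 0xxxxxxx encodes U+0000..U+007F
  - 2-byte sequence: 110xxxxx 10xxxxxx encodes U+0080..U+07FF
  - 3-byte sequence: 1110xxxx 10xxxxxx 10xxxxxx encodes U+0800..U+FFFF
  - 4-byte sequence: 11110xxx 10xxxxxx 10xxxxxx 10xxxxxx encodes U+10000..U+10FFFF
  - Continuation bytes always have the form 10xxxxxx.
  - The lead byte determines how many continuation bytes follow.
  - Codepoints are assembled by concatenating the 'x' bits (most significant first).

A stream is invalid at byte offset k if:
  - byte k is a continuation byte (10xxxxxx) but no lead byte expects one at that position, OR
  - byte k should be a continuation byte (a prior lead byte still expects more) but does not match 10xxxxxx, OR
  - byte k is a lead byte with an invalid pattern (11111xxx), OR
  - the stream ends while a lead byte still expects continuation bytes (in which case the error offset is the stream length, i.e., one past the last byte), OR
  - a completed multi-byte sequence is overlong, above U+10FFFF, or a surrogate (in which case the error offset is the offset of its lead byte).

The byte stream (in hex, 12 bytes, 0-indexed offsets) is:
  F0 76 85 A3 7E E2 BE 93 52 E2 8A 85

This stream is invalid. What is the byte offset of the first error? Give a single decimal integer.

Byte[0]=F0: 4-byte lead, need 3 cont bytes. acc=0x0
Byte[1]=76: expected 10xxxxxx continuation. INVALID

Answer: 1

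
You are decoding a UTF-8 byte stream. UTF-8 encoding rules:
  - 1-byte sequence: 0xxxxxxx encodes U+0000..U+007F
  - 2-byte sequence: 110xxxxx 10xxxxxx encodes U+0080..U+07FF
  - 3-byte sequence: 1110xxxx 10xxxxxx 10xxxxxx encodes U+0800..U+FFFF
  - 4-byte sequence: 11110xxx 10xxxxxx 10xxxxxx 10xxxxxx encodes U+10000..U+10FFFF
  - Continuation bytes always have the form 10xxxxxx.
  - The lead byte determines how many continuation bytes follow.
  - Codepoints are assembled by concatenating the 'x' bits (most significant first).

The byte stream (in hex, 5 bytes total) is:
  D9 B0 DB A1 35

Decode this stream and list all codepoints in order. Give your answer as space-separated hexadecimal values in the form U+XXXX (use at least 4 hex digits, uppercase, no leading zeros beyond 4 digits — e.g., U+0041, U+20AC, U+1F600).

Answer: U+0670 U+06E1 U+0035

Derivation:
Byte[0]=D9: 2-byte lead, need 1 cont bytes. acc=0x19
Byte[1]=B0: continuation. acc=(acc<<6)|0x30=0x670
Completed: cp=U+0670 (starts at byte 0)
Byte[2]=DB: 2-byte lead, need 1 cont bytes. acc=0x1B
Byte[3]=A1: continuation. acc=(acc<<6)|0x21=0x6E1
Completed: cp=U+06E1 (starts at byte 2)
Byte[4]=35: 1-byte ASCII. cp=U+0035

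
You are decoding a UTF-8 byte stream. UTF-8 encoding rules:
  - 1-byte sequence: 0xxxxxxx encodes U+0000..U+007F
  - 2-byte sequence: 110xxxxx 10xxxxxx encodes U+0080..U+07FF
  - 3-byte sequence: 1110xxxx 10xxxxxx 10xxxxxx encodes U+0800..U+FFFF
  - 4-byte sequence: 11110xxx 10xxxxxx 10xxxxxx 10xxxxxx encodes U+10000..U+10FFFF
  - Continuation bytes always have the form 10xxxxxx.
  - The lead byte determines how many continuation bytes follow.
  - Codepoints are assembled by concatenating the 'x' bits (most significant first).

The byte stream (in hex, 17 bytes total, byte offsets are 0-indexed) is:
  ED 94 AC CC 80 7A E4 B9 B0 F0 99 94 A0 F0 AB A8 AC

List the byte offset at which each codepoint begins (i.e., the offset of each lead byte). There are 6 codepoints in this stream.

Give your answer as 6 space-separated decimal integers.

Byte[0]=ED: 3-byte lead, need 2 cont bytes. acc=0xD
Byte[1]=94: continuation. acc=(acc<<6)|0x14=0x354
Byte[2]=AC: continuation. acc=(acc<<6)|0x2C=0xD52C
Completed: cp=U+D52C (starts at byte 0)
Byte[3]=CC: 2-byte lead, need 1 cont bytes. acc=0xC
Byte[4]=80: continuation. acc=(acc<<6)|0x00=0x300
Completed: cp=U+0300 (starts at byte 3)
Byte[5]=7A: 1-byte ASCII. cp=U+007A
Byte[6]=E4: 3-byte lead, need 2 cont bytes. acc=0x4
Byte[7]=B9: continuation. acc=(acc<<6)|0x39=0x139
Byte[8]=B0: continuation. acc=(acc<<6)|0x30=0x4E70
Completed: cp=U+4E70 (starts at byte 6)
Byte[9]=F0: 4-byte lead, need 3 cont bytes. acc=0x0
Byte[10]=99: continuation. acc=(acc<<6)|0x19=0x19
Byte[11]=94: continuation. acc=(acc<<6)|0x14=0x654
Byte[12]=A0: continuation. acc=(acc<<6)|0x20=0x19520
Completed: cp=U+19520 (starts at byte 9)
Byte[13]=F0: 4-byte lead, need 3 cont bytes. acc=0x0
Byte[14]=AB: continuation. acc=(acc<<6)|0x2B=0x2B
Byte[15]=A8: continuation. acc=(acc<<6)|0x28=0xAE8
Byte[16]=AC: continuation. acc=(acc<<6)|0x2C=0x2BA2C
Completed: cp=U+2BA2C (starts at byte 13)

Answer: 0 3 5 6 9 13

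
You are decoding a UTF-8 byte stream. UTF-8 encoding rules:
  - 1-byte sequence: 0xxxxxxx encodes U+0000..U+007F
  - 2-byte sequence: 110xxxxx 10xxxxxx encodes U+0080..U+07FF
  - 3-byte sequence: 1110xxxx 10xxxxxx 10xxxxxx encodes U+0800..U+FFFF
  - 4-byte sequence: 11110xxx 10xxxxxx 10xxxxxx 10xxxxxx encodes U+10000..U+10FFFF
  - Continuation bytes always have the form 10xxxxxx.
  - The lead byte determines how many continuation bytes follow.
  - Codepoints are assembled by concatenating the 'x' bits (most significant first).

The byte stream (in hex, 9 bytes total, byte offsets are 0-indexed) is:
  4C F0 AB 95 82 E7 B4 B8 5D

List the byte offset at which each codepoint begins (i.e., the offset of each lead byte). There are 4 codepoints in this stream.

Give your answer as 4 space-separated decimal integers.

Answer: 0 1 5 8

Derivation:
Byte[0]=4C: 1-byte ASCII. cp=U+004C
Byte[1]=F0: 4-byte lead, need 3 cont bytes. acc=0x0
Byte[2]=AB: continuation. acc=(acc<<6)|0x2B=0x2B
Byte[3]=95: continuation. acc=(acc<<6)|0x15=0xAD5
Byte[4]=82: continuation. acc=(acc<<6)|0x02=0x2B542
Completed: cp=U+2B542 (starts at byte 1)
Byte[5]=E7: 3-byte lead, need 2 cont bytes. acc=0x7
Byte[6]=B4: continuation. acc=(acc<<6)|0x34=0x1F4
Byte[7]=B8: continuation. acc=(acc<<6)|0x38=0x7D38
Completed: cp=U+7D38 (starts at byte 5)
Byte[8]=5D: 1-byte ASCII. cp=U+005D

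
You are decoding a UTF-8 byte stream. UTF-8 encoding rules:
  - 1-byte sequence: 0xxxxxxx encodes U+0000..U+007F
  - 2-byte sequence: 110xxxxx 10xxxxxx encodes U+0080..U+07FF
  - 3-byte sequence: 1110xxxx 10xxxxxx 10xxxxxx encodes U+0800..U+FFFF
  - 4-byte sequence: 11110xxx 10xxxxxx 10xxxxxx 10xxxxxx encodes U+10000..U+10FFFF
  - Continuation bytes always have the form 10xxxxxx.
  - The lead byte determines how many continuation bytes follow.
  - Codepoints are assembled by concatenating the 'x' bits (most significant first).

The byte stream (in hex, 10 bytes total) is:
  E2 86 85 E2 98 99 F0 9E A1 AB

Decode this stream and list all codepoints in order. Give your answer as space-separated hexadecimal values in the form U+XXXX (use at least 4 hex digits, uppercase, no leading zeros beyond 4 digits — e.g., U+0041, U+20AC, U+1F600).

Byte[0]=E2: 3-byte lead, need 2 cont bytes. acc=0x2
Byte[1]=86: continuation. acc=(acc<<6)|0x06=0x86
Byte[2]=85: continuation. acc=(acc<<6)|0x05=0x2185
Completed: cp=U+2185 (starts at byte 0)
Byte[3]=E2: 3-byte lead, need 2 cont bytes. acc=0x2
Byte[4]=98: continuation. acc=(acc<<6)|0x18=0x98
Byte[5]=99: continuation. acc=(acc<<6)|0x19=0x2619
Completed: cp=U+2619 (starts at byte 3)
Byte[6]=F0: 4-byte lead, need 3 cont bytes. acc=0x0
Byte[7]=9E: continuation. acc=(acc<<6)|0x1E=0x1E
Byte[8]=A1: continuation. acc=(acc<<6)|0x21=0x7A1
Byte[9]=AB: continuation. acc=(acc<<6)|0x2B=0x1E86B
Completed: cp=U+1E86B (starts at byte 6)

Answer: U+2185 U+2619 U+1E86B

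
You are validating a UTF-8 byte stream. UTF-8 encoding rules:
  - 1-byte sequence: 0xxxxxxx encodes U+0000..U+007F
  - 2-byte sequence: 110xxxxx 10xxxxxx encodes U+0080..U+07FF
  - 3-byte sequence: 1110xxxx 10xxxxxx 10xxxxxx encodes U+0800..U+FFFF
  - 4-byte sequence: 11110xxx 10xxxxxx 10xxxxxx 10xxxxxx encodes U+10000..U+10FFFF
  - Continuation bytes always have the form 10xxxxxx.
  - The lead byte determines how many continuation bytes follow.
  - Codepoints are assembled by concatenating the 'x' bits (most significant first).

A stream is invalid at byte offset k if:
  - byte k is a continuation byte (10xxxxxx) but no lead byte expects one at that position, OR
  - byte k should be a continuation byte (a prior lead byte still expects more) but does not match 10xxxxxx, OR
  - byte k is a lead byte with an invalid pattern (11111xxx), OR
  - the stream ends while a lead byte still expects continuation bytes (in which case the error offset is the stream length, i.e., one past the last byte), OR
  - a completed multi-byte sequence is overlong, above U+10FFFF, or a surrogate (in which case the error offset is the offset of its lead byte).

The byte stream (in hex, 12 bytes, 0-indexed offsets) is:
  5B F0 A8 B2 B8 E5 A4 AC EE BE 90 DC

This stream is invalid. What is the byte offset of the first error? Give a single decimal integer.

Answer: 12

Derivation:
Byte[0]=5B: 1-byte ASCII. cp=U+005B
Byte[1]=F0: 4-byte lead, need 3 cont bytes. acc=0x0
Byte[2]=A8: continuation. acc=(acc<<6)|0x28=0x28
Byte[3]=B2: continuation. acc=(acc<<6)|0x32=0xA32
Byte[4]=B8: continuation. acc=(acc<<6)|0x38=0x28CB8
Completed: cp=U+28CB8 (starts at byte 1)
Byte[5]=E5: 3-byte lead, need 2 cont bytes. acc=0x5
Byte[6]=A4: continuation. acc=(acc<<6)|0x24=0x164
Byte[7]=AC: continuation. acc=(acc<<6)|0x2C=0x592C
Completed: cp=U+592C (starts at byte 5)
Byte[8]=EE: 3-byte lead, need 2 cont bytes. acc=0xE
Byte[9]=BE: continuation. acc=(acc<<6)|0x3E=0x3BE
Byte[10]=90: continuation. acc=(acc<<6)|0x10=0xEF90
Completed: cp=U+EF90 (starts at byte 8)
Byte[11]=DC: 2-byte lead, need 1 cont bytes. acc=0x1C
Byte[12]: stream ended, expected continuation. INVALID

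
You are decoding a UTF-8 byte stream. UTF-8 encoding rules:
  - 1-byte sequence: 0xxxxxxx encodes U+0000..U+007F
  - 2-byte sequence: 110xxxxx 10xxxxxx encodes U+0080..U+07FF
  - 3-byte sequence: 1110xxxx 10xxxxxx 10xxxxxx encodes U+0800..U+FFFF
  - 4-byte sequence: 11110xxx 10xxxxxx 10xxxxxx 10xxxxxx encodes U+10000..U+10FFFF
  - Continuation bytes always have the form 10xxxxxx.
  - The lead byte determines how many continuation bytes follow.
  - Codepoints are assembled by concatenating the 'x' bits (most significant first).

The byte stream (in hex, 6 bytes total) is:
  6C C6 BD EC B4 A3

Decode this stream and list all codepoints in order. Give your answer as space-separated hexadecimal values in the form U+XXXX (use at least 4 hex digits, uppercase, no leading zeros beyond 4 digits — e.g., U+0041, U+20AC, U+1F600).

Byte[0]=6C: 1-byte ASCII. cp=U+006C
Byte[1]=C6: 2-byte lead, need 1 cont bytes. acc=0x6
Byte[2]=BD: continuation. acc=(acc<<6)|0x3D=0x1BD
Completed: cp=U+01BD (starts at byte 1)
Byte[3]=EC: 3-byte lead, need 2 cont bytes. acc=0xC
Byte[4]=B4: continuation. acc=(acc<<6)|0x34=0x334
Byte[5]=A3: continuation. acc=(acc<<6)|0x23=0xCD23
Completed: cp=U+CD23 (starts at byte 3)

Answer: U+006C U+01BD U+CD23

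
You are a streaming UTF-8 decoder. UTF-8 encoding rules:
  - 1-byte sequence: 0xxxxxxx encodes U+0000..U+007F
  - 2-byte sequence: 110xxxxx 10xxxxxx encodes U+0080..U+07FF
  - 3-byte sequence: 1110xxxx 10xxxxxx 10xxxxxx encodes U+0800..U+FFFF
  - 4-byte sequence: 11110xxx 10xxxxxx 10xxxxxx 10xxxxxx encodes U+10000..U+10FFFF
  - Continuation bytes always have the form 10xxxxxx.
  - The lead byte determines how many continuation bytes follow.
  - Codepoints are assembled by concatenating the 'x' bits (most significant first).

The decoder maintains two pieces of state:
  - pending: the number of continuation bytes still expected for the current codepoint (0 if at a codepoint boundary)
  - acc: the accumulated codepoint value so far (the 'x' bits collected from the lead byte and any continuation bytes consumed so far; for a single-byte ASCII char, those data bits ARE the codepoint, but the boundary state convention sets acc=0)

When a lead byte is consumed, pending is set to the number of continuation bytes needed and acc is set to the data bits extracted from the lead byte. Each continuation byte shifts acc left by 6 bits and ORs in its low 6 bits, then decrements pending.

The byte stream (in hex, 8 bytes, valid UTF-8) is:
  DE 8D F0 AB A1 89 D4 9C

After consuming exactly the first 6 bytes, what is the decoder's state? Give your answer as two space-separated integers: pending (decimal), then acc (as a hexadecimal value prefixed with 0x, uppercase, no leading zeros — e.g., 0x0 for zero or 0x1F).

Byte[0]=DE: 2-byte lead. pending=1, acc=0x1E
Byte[1]=8D: continuation. acc=(acc<<6)|0x0D=0x78D, pending=0
Byte[2]=F0: 4-byte lead. pending=3, acc=0x0
Byte[3]=AB: continuation. acc=(acc<<6)|0x2B=0x2B, pending=2
Byte[4]=A1: continuation. acc=(acc<<6)|0x21=0xAE1, pending=1
Byte[5]=89: continuation. acc=(acc<<6)|0x09=0x2B849, pending=0

Answer: 0 0x2B849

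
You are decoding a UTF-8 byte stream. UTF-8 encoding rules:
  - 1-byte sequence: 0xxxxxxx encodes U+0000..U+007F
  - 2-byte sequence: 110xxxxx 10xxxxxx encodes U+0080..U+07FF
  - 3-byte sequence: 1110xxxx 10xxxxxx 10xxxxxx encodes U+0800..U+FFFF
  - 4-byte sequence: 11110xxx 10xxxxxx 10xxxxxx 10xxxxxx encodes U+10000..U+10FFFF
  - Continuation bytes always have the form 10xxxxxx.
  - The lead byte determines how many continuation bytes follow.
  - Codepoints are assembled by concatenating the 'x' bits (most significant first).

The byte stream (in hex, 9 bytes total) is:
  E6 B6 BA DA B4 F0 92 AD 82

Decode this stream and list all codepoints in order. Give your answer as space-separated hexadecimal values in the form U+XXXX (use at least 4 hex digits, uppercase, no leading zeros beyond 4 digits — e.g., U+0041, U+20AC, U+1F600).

Answer: U+6DBA U+06B4 U+12B42

Derivation:
Byte[0]=E6: 3-byte lead, need 2 cont bytes. acc=0x6
Byte[1]=B6: continuation. acc=(acc<<6)|0x36=0x1B6
Byte[2]=BA: continuation. acc=(acc<<6)|0x3A=0x6DBA
Completed: cp=U+6DBA (starts at byte 0)
Byte[3]=DA: 2-byte lead, need 1 cont bytes. acc=0x1A
Byte[4]=B4: continuation. acc=(acc<<6)|0x34=0x6B4
Completed: cp=U+06B4 (starts at byte 3)
Byte[5]=F0: 4-byte lead, need 3 cont bytes. acc=0x0
Byte[6]=92: continuation. acc=(acc<<6)|0x12=0x12
Byte[7]=AD: continuation. acc=(acc<<6)|0x2D=0x4AD
Byte[8]=82: continuation. acc=(acc<<6)|0x02=0x12B42
Completed: cp=U+12B42 (starts at byte 5)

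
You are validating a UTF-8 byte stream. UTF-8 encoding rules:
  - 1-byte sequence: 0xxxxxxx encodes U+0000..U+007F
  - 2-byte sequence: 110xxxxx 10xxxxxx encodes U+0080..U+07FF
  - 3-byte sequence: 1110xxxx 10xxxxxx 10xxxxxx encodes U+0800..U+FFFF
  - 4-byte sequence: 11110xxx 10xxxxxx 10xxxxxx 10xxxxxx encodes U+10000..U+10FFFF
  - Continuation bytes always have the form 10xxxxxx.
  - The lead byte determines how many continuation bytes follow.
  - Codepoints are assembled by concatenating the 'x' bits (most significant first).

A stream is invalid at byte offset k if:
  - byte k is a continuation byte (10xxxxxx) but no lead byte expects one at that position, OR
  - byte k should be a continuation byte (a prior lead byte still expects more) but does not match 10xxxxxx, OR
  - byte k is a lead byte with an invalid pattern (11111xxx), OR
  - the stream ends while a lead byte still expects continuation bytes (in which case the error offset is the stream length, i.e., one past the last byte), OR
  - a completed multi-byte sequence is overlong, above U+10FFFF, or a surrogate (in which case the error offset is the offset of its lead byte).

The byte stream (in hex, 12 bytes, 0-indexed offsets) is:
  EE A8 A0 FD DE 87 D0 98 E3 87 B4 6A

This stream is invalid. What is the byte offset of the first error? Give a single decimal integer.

Byte[0]=EE: 3-byte lead, need 2 cont bytes. acc=0xE
Byte[1]=A8: continuation. acc=(acc<<6)|0x28=0x3A8
Byte[2]=A0: continuation. acc=(acc<<6)|0x20=0xEA20
Completed: cp=U+EA20 (starts at byte 0)
Byte[3]=FD: INVALID lead byte (not 0xxx/110x/1110/11110)

Answer: 3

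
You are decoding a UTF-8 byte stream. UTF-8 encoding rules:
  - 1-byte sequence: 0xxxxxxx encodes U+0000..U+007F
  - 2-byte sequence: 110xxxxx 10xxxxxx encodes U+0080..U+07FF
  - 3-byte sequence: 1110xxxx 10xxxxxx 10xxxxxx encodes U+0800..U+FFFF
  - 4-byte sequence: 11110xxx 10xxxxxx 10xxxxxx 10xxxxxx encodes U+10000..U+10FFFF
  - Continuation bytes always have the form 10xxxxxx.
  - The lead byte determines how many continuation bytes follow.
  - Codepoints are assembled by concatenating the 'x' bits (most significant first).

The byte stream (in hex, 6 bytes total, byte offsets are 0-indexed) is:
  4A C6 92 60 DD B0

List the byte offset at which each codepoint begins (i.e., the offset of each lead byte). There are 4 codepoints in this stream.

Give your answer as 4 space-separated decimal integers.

Answer: 0 1 3 4

Derivation:
Byte[0]=4A: 1-byte ASCII. cp=U+004A
Byte[1]=C6: 2-byte lead, need 1 cont bytes. acc=0x6
Byte[2]=92: continuation. acc=(acc<<6)|0x12=0x192
Completed: cp=U+0192 (starts at byte 1)
Byte[3]=60: 1-byte ASCII. cp=U+0060
Byte[4]=DD: 2-byte lead, need 1 cont bytes. acc=0x1D
Byte[5]=B0: continuation. acc=(acc<<6)|0x30=0x770
Completed: cp=U+0770 (starts at byte 4)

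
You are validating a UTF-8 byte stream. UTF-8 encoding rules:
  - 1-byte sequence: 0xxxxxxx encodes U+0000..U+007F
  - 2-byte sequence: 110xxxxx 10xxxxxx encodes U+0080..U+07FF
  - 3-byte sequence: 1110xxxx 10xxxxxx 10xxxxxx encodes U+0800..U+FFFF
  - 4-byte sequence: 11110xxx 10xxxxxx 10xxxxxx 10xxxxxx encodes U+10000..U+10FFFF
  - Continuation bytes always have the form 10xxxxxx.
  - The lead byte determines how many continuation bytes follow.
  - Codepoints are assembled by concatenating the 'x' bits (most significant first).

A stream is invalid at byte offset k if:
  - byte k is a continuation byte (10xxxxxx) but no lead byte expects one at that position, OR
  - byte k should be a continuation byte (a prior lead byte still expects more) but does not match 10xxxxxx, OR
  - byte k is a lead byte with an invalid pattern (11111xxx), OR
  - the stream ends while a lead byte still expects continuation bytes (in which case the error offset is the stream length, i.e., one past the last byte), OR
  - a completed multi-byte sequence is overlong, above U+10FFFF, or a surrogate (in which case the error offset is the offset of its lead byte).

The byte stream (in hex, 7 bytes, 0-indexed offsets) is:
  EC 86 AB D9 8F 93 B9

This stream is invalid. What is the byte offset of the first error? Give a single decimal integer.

Answer: 5

Derivation:
Byte[0]=EC: 3-byte lead, need 2 cont bytes. acc=0xC
Byte[1]=86: continuation. acc=(acc<<6)|0x06=0x306
Byte[2]=AB: continuation. acc=(acc<<6)|0x2B=0xC1AB
Completed: cp=U+C1AB (starts at byte 0)
Byte[3]=D9: 2-byte lead, need 1 cont bytes. acc=0x19
Byte[4]=8F: continuation. acc=(acc<<6)|0x0F=0x64F
Completed: cp=U+064F (starts at byte 3)
Byte[5]=93: INVALID lead byte (not 0xxx/110x/1110/11110)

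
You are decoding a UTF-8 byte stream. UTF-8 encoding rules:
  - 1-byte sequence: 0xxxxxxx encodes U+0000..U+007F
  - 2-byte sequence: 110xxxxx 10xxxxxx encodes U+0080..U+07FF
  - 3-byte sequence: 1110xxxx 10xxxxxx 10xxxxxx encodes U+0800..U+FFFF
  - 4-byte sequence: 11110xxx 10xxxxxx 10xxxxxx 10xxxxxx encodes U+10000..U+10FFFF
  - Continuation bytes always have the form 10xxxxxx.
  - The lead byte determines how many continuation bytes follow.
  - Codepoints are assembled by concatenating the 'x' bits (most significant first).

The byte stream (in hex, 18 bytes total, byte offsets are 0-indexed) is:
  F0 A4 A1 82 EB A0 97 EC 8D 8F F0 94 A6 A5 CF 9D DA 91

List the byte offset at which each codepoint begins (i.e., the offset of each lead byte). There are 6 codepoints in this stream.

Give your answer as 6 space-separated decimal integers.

Byte[0]=F0: 4-byte lead, need 3 cont bytes. acc=0x0
Byte[1]=A4: continuation. acc=(acc<<6)|0x24=0x24
Byte[2]=A1: continuation. acc=(acc<<6)|0x21=0x921
Byte[3]=82: continuation. acc=(acc<<6)|0x02=0x24842
Completed: cp=U+24842 (starts at byte 0)
Byte[4]=EB: 3-byte lead, need 2 cont bytes. acc=0xB
Byte[5]=A0: continuation. acc=(acc<<6)|0x20=0x2E0
Byte[6]=97: continuation. acc=(acc<<6)|0x17=0xB817
Completed: cp=U+B817 (starts at byte 4)
Byte[7]=EC: 3-byte lead, need 2 cont bytes. acc=0xC
Byte[8]=8D: continuation. acc=(acc<<6)|0x0D=0x30D
Byte[9]=8F: continuation. acc=(acc<<6)|0x0F=0xC34F
Completed: cp=U+C34F (starts at byte 7)
Byte[10]=F0: 4-byte lead, need 3 cont bytes. acc=0x0
Byte[11]=94: continuation. acc=(acc<<6)|0x14=0x14
Byte[12]=A6: continuation. acc=(acc<<6)|0x26=0x526
Byte[13]=A5: continuation. acc=(acc<<6)|0x25=0x149A5
Completed: cp=U+149A5 (starts at byte 10)
Byte[14]=CF: 2-byte lead, need 1 cont bytes. acc=0xF
Byte[15]=9D: continuation. acc=(acc<<6)|0x1D=0x3DD
Completed: cp=U+03DD (starts at byte 14)
Byte[16]=DA: 2-byte lead, need 1 cont bytes. acc=0x1A
Byte[17]=91: continuation. acc=(acc<<6)|0x11=0x691
Completed: cp=U+0691 (starts at byte 16)

Answer: 0 4 7 10 14 16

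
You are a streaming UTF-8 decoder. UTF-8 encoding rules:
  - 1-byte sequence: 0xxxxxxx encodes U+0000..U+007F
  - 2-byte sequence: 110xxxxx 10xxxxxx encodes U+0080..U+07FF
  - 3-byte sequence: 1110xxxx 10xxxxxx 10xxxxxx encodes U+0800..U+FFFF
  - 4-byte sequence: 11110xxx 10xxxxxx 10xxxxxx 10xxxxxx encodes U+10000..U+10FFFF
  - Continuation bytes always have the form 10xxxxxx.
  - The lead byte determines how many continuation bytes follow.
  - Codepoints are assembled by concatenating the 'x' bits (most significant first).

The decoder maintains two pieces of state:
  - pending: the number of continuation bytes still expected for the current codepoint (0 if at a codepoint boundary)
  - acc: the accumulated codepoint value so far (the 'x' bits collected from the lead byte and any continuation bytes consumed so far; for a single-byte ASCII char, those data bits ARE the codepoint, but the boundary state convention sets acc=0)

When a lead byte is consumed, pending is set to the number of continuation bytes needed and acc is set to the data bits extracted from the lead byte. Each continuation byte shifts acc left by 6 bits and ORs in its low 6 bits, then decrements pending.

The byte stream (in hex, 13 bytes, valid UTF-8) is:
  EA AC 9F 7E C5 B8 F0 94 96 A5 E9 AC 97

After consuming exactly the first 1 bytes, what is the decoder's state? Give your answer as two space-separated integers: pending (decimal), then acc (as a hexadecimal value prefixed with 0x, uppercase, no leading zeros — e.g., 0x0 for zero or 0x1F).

Answer: 2 0xA

Derivation:
Byte[0]=EA: 3-byte lead. pending=2, acc=0xA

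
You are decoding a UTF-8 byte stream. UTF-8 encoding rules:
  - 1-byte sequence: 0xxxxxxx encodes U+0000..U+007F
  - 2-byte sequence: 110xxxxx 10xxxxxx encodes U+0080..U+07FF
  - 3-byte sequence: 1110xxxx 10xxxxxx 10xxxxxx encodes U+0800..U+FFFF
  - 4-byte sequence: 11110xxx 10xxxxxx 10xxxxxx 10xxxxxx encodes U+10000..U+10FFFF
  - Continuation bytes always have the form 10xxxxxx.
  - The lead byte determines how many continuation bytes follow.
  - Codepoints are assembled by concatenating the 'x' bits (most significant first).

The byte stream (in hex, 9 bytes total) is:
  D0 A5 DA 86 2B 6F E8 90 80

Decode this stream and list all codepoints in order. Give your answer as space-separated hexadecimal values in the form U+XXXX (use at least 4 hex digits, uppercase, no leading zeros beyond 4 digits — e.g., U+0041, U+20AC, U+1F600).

Answer: U+0425 U+0686 U+002B U+006F U+8400

Derivation:
Byte[0]=D0: 2-byte lead, need 1 cont bytes. acc=0x10
Byte[1]=A5: continuation. acc=(acc<<6)|0x25=0x425
Completed: cp=U+0425 (starts at byte 0)
Byte[2]=DA: 2-byte lead, need 1 cont bytes. acc=0x1A
Byte[3]=86: continuation. acc=(acc<<6)|0x06=0x686
Completed: cp=U+0686 (starts at byte 2)
Byte[4]=2B: 1-byte ASCII. cp=U+002B
Byte[5]=6F: 1-byte ASCII. cp=U+006F
Byte[6]=E8: 3-byte lead, need 2 cont bytes. acc=0x8
Byte[7]=90: continuation. acc=(acc<<6)|0x10=0x210
Byte[8]=80: continuation. acc=(acc<<6)|0x00=0x8400
Completed: cp=U+8400 (starts at byte 6)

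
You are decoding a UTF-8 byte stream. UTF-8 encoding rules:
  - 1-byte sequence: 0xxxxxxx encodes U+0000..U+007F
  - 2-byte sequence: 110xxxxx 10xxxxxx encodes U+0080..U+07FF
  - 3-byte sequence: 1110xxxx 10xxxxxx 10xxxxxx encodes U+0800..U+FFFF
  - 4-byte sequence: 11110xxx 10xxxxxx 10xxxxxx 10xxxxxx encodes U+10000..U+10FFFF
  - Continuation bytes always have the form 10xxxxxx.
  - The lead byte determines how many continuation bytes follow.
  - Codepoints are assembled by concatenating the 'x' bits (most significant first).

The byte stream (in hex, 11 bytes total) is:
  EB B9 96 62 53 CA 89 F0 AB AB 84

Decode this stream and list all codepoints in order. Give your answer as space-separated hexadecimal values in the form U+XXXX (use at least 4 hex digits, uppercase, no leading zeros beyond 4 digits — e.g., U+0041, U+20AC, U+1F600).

Answer: U+BE56 U+0062 U+0053 U+0289 U+2BAC4

Derivation:
Byte[0]=EB: 3-byte lead, need 2 cont bytes. acc=0xB
Byte[1]=B9: continuation. acc=(acc<<6)|0x39=0x2F9
Byte[2]=96: continuation. acc=(acc<<6)|0x16=0xBE56
Completed: cp=U+BE56 (starts at byte 0)
Byte[3]=62: 1-byte ASCII. cp=U+0062
Byte[4]=53: 1-byte ASCII. cp=U+0053
Byte[5]=CA: 2-byte lead, need 1 cont bytes. acc=0xA
Byte[6]=89: continuation. acc=(acc<<6)|0x09=0x289
Completed: cp=U+0289 (starts at byte 5)
Byte[7]=F0: 4-byte lead, need 3 cont bytes. acc=0x0
Byte[8]=AB: continuation. acc=(acc<<6)|0x2B=0x2B
Byte[9]=AB: continuation. acc=(acc<<6)|0x2B=0xAEB
Byte[10]=84: continuation. acc=(acc<<6)|0x04=0x2BAC4
Completed: cp=U+2BAC4 (starts at byte 7)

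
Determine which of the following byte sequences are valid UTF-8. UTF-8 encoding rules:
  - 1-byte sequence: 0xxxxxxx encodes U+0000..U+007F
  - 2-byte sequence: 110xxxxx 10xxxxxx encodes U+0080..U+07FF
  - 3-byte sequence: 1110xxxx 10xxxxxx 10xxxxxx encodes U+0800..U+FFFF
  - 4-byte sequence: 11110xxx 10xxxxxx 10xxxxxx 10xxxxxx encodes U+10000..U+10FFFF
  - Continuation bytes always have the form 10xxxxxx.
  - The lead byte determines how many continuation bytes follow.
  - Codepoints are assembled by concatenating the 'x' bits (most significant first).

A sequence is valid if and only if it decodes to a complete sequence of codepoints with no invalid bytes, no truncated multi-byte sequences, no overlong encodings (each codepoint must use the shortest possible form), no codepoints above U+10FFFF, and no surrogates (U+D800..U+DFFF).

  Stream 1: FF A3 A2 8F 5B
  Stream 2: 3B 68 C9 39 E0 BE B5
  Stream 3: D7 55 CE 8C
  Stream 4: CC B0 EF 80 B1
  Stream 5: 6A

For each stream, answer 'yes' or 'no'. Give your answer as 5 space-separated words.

Answer: no no no yes yes

Derivation:
Stream 1: error at byte offset 0. INVALID
Stream 2: error at byte offset 3. INVALID
Stream 3: error at byte offset 1. INVALID
Stream 4: decodes cleanly. VALID
Stream 5: decodes cleanly. VALID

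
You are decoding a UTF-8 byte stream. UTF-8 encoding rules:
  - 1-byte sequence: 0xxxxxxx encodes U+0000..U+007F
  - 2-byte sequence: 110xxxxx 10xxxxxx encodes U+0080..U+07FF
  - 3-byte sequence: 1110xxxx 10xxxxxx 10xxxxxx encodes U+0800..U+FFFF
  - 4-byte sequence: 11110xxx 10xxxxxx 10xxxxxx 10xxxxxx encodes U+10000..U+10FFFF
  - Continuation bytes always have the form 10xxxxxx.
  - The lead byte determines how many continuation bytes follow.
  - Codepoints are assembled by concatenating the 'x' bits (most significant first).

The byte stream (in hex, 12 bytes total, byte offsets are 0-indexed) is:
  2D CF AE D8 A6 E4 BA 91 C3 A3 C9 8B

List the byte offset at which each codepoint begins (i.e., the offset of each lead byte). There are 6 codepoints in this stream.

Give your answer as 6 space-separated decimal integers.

Byte[0]=2D: 1-byte ASCII. cp=U+002D
Byte[1]=CF: 2-byte lead, need 1 cont bytes. acc=0xF
Byte[2]=AE: continuation. acc=(acc<<6)|0x2E=0x3EE
Completed: cp=U+03EE (starts at byte 1)
Byte[3]=D8: 2-byte lead, need 1 cont bytes. acc=0x18
Byte[4]=A6: continuation. acc=(acc<<6)|0x26=0x626
Completed: cp=U+0626 (starts at byte 3)
Byte[5]=E4: 3-byte lead, need 2 cont bytes. acc=0x4
Byte[6]=BA: continuation. acc=(acc<<6)|0x3A=0x13A
Byte[7]=91: continuation. acc=(acc<<6)|0x11=0x4E91
Completed: cp=U+4E91 (starts at byte 5)
Byte[8]=C3: 2-byte lead, need 1 cont bytes. acc=0x3
Byte[9]=A3: continuation. acc=(acc<<6)|0x23=0xE3
Completed: cp=U+00E3 (starts at byte 8)
Byte[10]=C9: 2-byte lead, need 1 cont bytes. acc=0x9
Byte[11]=8B: continuation. acc=(acc<<6)|0x0B=0x24B
Completed: cp=U+024B (starts at byte 10)

Answer: 0 1 3 5 8 10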